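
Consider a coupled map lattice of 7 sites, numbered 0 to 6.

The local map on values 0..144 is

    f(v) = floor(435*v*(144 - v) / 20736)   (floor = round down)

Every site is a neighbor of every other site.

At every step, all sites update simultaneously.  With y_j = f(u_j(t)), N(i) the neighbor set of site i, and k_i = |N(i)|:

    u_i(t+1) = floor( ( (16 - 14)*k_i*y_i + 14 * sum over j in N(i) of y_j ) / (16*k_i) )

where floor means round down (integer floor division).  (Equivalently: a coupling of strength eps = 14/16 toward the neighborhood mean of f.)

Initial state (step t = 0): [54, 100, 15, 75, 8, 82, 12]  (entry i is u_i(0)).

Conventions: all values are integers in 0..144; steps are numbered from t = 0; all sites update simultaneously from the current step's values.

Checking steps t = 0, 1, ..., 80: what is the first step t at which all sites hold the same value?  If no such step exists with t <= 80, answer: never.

Answer: 2
Key observation: Synchronization is absorbing here: once all sites are equal they stay equal, and step 2 is the first all-equal step.

Derivation:
t=0: [54, 100, 15, 75, 8, 82, 12]  (not all equal)
t=1: [71, 71, 72, 70, 72, 71, 72]  (not all equal)
t=2: [108, 108, 108, 108, 108, 108, 108]  (all equal)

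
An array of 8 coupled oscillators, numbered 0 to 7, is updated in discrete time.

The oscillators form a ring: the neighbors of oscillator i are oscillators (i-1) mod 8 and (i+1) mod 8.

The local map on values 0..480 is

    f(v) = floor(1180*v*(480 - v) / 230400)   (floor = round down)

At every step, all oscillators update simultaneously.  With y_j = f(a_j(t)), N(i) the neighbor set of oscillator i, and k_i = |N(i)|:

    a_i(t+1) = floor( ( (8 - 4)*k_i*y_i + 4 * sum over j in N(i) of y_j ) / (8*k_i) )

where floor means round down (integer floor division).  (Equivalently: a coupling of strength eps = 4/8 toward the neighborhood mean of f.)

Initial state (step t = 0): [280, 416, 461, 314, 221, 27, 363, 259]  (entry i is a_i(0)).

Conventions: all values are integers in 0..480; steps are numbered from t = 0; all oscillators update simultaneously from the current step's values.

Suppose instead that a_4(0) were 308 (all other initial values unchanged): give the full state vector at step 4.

Answer: [283, 281, 281, 282, 282, 283, 284, 284]
Key observation: This trace re-runs the system from the modified initial state.

Derivation:
t=0: [280, 416, 461, 314, 308, 27, 363, 259]
t=1: [250, 150, 122, 211, 217, 153, 197, 272]
t=2: [282, 255, 247, 273, 282, 272, 278, 289]
t=3: [286, 291, 292, 289, 287, 287, 286, 284]
t=4: [283, 281, 281, 282, 282, 283, 284, 284]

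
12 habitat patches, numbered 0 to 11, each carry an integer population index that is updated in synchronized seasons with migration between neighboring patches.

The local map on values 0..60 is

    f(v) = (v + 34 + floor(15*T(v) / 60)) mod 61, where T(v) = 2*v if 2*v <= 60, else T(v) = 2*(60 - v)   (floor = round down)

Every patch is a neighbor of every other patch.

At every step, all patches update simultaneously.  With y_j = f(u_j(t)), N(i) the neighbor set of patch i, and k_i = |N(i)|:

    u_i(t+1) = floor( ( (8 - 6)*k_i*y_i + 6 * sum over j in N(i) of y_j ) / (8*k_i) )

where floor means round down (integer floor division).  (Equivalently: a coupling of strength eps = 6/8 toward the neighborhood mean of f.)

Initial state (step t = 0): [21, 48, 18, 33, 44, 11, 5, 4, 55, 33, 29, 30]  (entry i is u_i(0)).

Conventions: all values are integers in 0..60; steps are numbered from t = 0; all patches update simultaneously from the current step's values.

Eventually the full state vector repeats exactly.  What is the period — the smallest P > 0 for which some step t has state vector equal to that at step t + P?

Simulating step by step:
t=0: [21, 48, 18, 33, 44, 11, 5, 4, 55, 33, 29, 30]
t=1: [20, 24, 19, 23, 24, 28, 27, 26, 25, 23, 22, 22]
t=2: [7, 8, 6, 7, 8, 9, 9, 8, 8, 7, 7, 7]
t=3: [44, 45, 44, 44, 45, 45, 45, 45, 45, 44, 44, 44]
t=4: [25, 25, 25, 25, 25, 25, 25, 25, 25, 25, 25, 25]
t=5: [10, 10, 10, 10, 10, 10, 10, 10, 10, 10, 10, 10]
t=6: [49, 49, 49, 49, 49, 49, 49, 49, 49, 49, 49, 49]
t=7: [27, 27, 27, 27, 27, 27, 27, 27, 27, 27, 27, 27]
t=8: [13, 13, 13, 13, 13, 13, 13, 13, 13, 13, 13, 13]
t=9: [53, 53, 53, 53, 53, 53, 53, 53, 53, 53, 53, 53]
t=10: [29, 29, 29, 29, 29, 29, 29, 29, 29, 29, 29, 29]
t=11: [16, 16, 16, 16, 16, 16, 16, 16, 16, 16, 16, 16]
t=12: [58, 58, 58, 58, 58, 58, 58, 58, 58, 58, 58, 58]
t=13: [32, 32, 32, 32, 32, 32, 32, 32, 32, 32, 32, 32]
t=14: [19, 19, 19, 19, 19, 19, 19, 19, 19, 19, 19, 19]
t=15: [1, 1, 1, 1, 1, 1, 1, 1, 1, 1, 1, 1]
t=16: [35, 35, 35, 35, 35, 35, 35, 35, 35, 35, 35, 35]
t=17: [20, 20, 20, 20, 20, 20, 20, 20, 20, 20, 20, 20]
t=18: [3, 3, 3, 3, 3, 3, 3, 3, 3, 3, 3, 3]
t=19: [38, 38, 38, 38, 38, 38, 38, 38, 38, 38, 38, 38]
t=20: [22, 22, 22, 22, 22, 22, 22, 22, 22, 22, 22, 22]
t=21: [6, 6, 6, 6, 6, 6, 6, 6, 6, 6, 6, 6]
t=22: [43, 43, 43, 43, 43, 43, 43, 43, 43, 43, 43, 43]
t=23: [24, 24, 24, 24, 24, 24, 24, 24, 24, 24, 24, 24]
t=24: [9, 9, 9, 9, 9, 9, 9, 9, 9, 9, 9, 9]
t=25: [47, 47, 47, 47, 47, 47, 47, 47, 47, 47, 47, 47]
t=26: [26, 26, 26, 26, 26, 26, 26, 26, 26, 26, 26, 26]
t=27: [12, 12, 12, 12, 12, 12, 12, 12, 12, 12, 12, 12]
t=28: [52, 52, 52, 52, 52, 52, 52, 52, 52, 52, 52, 52]
t=29: [29, 29, 29, 29, 29, 29, 29, 29, 29, 29, 29, 29]

Answer: 19
Key observation: The state at step 10, [29, 29, 29, 29, 29, 29, 29, 29, 29, 29, 29, 29], reappears at step 29 — and no state repeats earlier — so the cycle the system enters has period 19.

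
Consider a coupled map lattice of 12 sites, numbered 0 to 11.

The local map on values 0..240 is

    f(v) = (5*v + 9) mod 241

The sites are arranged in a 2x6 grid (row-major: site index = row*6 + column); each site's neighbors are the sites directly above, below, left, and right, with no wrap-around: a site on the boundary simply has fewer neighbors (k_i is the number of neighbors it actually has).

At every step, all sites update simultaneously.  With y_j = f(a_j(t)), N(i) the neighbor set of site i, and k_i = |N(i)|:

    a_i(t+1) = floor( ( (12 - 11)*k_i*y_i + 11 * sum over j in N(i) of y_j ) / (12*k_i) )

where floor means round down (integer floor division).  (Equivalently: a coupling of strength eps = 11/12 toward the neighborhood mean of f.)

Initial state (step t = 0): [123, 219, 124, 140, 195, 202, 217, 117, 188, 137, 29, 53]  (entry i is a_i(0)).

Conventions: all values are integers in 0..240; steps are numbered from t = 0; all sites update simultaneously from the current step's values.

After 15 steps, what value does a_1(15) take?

Simulating step by step:
t=0: [123, 219, 124, 140, 195, 202, 217, 117, 188, 137, 29, 53]
t=1: [135, 134, 193, 134, 134, 28, 127, 160, 162, 203, 93, 98]
t=2: [181, 107, 150, 98, 193, 110, 145, 146, 55, 165, 103, 176]
t=3: [49, 79, 40, 49, 42, 87, 95, 36, 53, 40, 91, 68]
t=4: [76, 139, 81, 195, 152, 166, 92, 76, 188, 99, 182, 204]
t=5: [218, 161, 157, 75, 105, 60, 154, 218, 123, 136, 56, 148]
t=6: [78, 111, 120, 112, 83, 41, 128, 99, 138, 119, 91, 55]
t=7: [127, 100, 128, 139, 175, 121, 96, 144, 100, 171, 124, 203]
t=8: [29, 104, 98, 161, 166, 112, 77, 19, 98, 132, 122, 132]
t=9: [104, 87, 48, 105, 105, 146, 131, 74, 95, 90, 161, 118]
t=10: [180, 75, 79, 89, 52, 78, 99, 129, 111, 62, 125, 58]
t=11: [91, 171, 147, 99, 162, 52, 165, 89, 133, 143, 62, 146]
t=12: [134, 151, 110, 37, 47, 53, 209, 153, 87, 89, 41, 49]
t=13: [76, 102, 140, 105, 135, 10, 121, 106, 121, 204, 87, 114]
t=14: [89, 135, 86, 155, 112, 141, 104, 96, 117, 123, 128, 128]
t=15: [131, 144, 131, 135, 147, 135, 104, 110, 115, 115, 134, 196]

Answer: a_1(15) = 144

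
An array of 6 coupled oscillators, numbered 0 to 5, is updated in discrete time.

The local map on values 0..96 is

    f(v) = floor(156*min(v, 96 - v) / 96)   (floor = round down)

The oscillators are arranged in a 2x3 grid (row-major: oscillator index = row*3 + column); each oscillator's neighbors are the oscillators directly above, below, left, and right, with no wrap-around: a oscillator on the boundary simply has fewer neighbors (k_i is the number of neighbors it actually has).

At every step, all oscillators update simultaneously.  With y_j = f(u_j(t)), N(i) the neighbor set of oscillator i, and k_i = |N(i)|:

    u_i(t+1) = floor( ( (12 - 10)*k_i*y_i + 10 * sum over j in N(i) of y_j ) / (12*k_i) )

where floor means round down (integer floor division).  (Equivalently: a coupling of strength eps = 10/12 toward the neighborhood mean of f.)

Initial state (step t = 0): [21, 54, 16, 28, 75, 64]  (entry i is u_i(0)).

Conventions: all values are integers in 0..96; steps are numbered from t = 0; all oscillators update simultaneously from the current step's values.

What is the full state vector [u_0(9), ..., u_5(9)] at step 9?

Simulating step by step:
t=0: [21, 54, 16, 28, 75, 64]
t=1: [52, 37, 54, 35, 51, 33]
t=2: [60, 68, 58, 69, 59, 67]
t=3: [46, 57, 48, 56, 47, 58]
t=4: [65, 73, 64, 73, 65, 74]
t=5: [39, 48, 38, 47, 38, 48]
t=6: [74, 64, 75, 64, 74, 63]
t=7: [49, 37, 49, 37, 49, 37]
t=8: [62, 73, 62, 73, 62, 73]
t=9: [40, 52, 40, 52, 40, 52]

Answer: [40, 52, 40, 52, 40, 52]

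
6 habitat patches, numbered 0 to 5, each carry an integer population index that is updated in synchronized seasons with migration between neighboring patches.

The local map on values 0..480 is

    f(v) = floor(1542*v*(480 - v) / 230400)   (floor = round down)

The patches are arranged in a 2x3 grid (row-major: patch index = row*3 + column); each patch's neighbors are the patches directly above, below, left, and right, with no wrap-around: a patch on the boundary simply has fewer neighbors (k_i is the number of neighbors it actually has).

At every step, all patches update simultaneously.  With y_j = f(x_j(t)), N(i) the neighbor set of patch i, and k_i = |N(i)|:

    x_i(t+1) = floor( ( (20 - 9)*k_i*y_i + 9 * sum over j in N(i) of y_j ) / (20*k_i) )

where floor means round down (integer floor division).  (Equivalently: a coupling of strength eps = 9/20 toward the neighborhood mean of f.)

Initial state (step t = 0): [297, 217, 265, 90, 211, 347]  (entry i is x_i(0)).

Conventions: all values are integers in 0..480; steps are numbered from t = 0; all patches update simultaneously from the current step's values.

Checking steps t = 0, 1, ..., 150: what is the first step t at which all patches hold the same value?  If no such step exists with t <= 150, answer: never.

Simulating step by step:
t=0: [297, 217, 265, 90, 211, 347]  (not all equal)
t=1: [338, 378, 364, 295, 346, 340]  (not all equal)
t=2: [316, 278, 284, 342, 311, 308]  (not all equal)
t=3: [345, 366, 368, 330, 349, 357]  (not all equal)
t=4: [308, 287, 279, 320, 303, 291]  (not all equal)
t=5: [354, 366, 372, 348, 358, 367]  (not all equal)
t=6: [295, 282, 272, 301, 290, 278]  (not all equal)
t=7: [365, 371, 376, 362, 368, 374]  (not all equal)
t=8: [278, 270, 263, 281, 274, 266]  (not all equal)
t=9: [375, 378, 380, 374, 377, 379]  (not all equal)
t=10: [262, 258, 255, 263, 259, 256]  (not all equal)
t=11: [382, 382, 383, 381, 382, 383]  (not all equal)
t=12: [250, 249, 248, 251, 250, 248]  (not all equal)
t=13: [384, 384, 384, 384, 384, 384]  (all equal)

Answer: 13
Key observation: Synchronization is absorbing here: once all patches are equal they stay equal, and step 13 is the first all-equal step.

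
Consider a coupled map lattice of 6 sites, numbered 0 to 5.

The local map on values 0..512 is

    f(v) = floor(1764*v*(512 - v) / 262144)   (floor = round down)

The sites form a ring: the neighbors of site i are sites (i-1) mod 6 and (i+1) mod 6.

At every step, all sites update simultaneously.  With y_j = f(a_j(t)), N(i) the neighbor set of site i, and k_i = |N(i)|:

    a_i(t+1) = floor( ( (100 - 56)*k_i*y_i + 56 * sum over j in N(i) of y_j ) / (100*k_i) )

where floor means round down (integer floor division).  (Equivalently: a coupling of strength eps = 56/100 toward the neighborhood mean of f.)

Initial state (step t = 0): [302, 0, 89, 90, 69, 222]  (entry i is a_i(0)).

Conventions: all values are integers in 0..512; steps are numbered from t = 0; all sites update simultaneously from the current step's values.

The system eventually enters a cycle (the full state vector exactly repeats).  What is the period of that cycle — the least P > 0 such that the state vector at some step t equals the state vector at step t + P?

Answer: 4
Key observation: The state at step 11, [228, 229, 230, 230, 230, 229], reappears at step 15 — and no state repeats earlier — so the cycle the system enters has period 4.

Derivation:
t=0: [302, 0, 89, 90, 69, 222]
t=1: [308, 190, 182, 240, 282, 367]
t=2: [401, 412, 415, 428, 415, 397]
t=3: [295, 281, 263, 257, 272, 294]
t=4: [431, 435, 438, 439, 437, 432]
t=5: [230, 225, 219, 217, 221, 229]
t=6: [435, 433, 431, 430, 432, 434]
t=7: [226, 229, 233, 234, 232, 227]
t=8: [434, 435, 436, 437, 436, 435]
t=9: [225, 224, 222, 221, 222, 224]
t=10: [434, 433, 433, 432, 433, 433]
t=11: [228, 229, 230, 230, 230, 229]
t=12: [435, 435, 436, 436, 436, 435]
t=13: [225, 224, 222, 222, 222, 224]
t=14: [434, 433, 433, 433, 433, 433]
t=15: [228, 229, 230, 230, 230, 229]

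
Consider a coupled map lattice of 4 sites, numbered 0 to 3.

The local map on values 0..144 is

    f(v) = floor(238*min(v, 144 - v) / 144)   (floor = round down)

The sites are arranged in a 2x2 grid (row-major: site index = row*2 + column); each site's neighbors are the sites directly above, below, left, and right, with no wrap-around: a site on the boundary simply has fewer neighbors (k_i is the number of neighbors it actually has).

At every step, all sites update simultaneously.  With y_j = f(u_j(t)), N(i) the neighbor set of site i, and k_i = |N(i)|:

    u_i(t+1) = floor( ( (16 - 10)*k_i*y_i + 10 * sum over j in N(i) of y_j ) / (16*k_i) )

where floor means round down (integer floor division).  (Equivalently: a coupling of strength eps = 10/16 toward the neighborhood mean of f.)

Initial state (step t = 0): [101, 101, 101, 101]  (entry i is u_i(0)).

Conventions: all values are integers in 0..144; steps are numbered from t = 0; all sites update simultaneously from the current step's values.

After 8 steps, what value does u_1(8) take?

Answer: u_1(8) = 110

Derivation:
t=0: [101, 101, 101, 101]
t=1: [71, 71, 71, 71]
t=2: [117, 117, 117, 117]
t=3: [44, 44, 44, 44]
t=4: [72, 72, 72, 72]
t=5: [119, 119, 119, 119]
t=6: [41, 41, 41, 41]
t=7: [67, 67, 67, 67]
t=8: [110, 110, 110, 110]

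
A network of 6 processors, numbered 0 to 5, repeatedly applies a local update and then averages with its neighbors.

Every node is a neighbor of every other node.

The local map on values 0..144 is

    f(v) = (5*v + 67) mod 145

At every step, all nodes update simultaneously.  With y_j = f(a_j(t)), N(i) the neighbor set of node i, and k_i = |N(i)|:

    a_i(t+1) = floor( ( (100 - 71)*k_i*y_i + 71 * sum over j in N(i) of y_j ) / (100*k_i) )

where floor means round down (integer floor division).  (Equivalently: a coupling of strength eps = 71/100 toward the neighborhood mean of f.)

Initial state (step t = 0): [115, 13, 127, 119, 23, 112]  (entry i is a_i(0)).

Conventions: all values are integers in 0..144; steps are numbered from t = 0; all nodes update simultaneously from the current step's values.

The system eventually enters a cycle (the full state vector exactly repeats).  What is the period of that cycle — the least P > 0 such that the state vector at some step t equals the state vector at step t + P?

Answer: 14
Key observation: The state at step 25, [142, 142, 142, 142, 142, 142], reappears at step 39 — and no state repeats earlier — so the cycle the system enters has period 14.

Derivation:
t=0: [115, 13, 127, 119, 23, 112]
t=1: [77, 87, 86, 80, 73, 75]
t=2: [48, 56, 55, 51, 67, 47]
t=3: [42, 48, 47, 44, 56, 41]
t=4: [88, 71, 70, 90, 77, 87]
t=5: [81, 90, 89, 82, 73, 80]
t=6: [63, 70, 69, 64, 79, 63]
t=7: [92, 97, 97, 93, 83, 92]
t=8: [93, 97, 97, 94, 86, 93]
t=9: [98, 101, 101, 99, 93, 98]
t=10: [123, 125, 125, 124, 119, 123]
t=11: [102, 104, 104, 103, 99, 102]
t=12: [81, 61, 61, 60, 79, 81]
t=13: [54, 60, 60, 59, 52, 54]
t=14: [57, 62, 62, 61, 56, 57]
t=15: [71, 74, 74, 74, 70, 71]
t=16: [75, 56, 56, 56, 75, 75]
t=17: [28, 35, 35, 35, 28, 28]
t=18: [76, 82, 82, 82, 76, 76]
t=19: [24, 29, 29, 29, 24, 24]
t=20: [52, 56, 56, 56, 52, 52]
t=21: [45, 48, 48, 48, 45, 45]
t=22: [8, 10, 10, 10, 8, 8]
t=23: [111, 112, 112, 112, 111, 111]
t=24: [44, 44, 44, 44, 44, 44]
t=25: [142, 142, 142, 142, 142, 142]
t=26: [52, 52, 52, 52, 52, 52]
t=27: [37, 37, 37, 37, 37, 37]
t=28: [107, 107, 107, 107, 107, 107]
t=29: [22, 22, 22, 22, 22, 22]
t=30: [32, 32, 32, 32, 32, 32]
t=31: [82, 82, 82, 82, 82, 82]
t=32: [42, 42, 42, 42, 42, 42]
t=33: [132, 132, 132, 132, 132, 132]
t=34: [2, 2, 2, 2, 2, 2]
t=35: [77, 77, 77, 77, 77, 77]
t=36: [17, 17, 17, 17, 17, 17]
t=37: [7, 7, 7, 7, 7, 7]
t=38: [102, 102, 102, 102, 102, 102]
t=39: [142, 142, 142, 142, 142, 142]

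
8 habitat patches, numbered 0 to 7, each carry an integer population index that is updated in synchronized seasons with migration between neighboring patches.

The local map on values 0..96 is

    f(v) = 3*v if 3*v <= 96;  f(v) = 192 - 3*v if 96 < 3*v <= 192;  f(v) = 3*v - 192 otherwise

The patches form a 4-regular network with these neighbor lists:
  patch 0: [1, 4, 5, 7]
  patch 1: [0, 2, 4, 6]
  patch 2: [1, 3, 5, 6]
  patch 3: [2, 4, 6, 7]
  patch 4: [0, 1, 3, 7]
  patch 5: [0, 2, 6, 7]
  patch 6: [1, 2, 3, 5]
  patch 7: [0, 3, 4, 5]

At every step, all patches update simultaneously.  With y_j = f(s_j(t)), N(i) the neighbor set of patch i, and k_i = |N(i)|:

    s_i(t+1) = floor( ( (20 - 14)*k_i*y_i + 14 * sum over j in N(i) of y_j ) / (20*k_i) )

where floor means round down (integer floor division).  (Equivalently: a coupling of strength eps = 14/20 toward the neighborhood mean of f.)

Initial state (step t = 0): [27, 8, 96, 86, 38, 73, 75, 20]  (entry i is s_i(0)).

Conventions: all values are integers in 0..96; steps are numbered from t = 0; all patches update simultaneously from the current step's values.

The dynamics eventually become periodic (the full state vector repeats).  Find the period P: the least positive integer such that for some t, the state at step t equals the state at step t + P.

Simulating step by step:
t=0: [27, 8, 96, 86, 38, 73, 75, 20]
t=1: [57, 57, 55, 66, 63, 55, 47, 62]
t=2: [16, 24, 26, 17, 10, 26, 29, 11]
t=3: [51, 64, 73, 55, 44, 66, 74, 46]
t=4: [32, 27, 19, 38, 39, 28, 19, 39]
t=5: [83, 74, 69, 69, 80, 75, 69, 80]
t=6: [44, 32, 20, 26, 40, 33, 20, 41]
t=7: [75, 72, 75, 69, 74, 71, 75, 73]
t=8: [27, 29, 26, 26, 26, 28, 26, 25]
t=9: [81, 81, 80, 77, 79, 79, 80, 78]
t=10: [47, 48, 46, 43, 45, 46, 46, 44]
t=11: [53, 52, 54, 58, 55, 54, 54, 57]
t=12: [29, 31, 28, 24, 27, 28, 28, 25]
t=13: [84, 86, 83, 78, 81, 82, 83, 79]
t=14: [55, 59, 55, 49, 52, 54, 55, 49]
t=15: [30, 24, 28, 37, 33, 31, 28, 37]
t=16: [86, 83, 82, 84, 84, 87, 82, 86]
t=17: [63, 58, 58, 58, 61, 62, 58, 64]
t=18: [6, 13, 15, 13, 9, 8, 15, 6]
t=19: [24, 35, 39, 35, 28, 29, 39, 24]
t=20: [79, 79, 81, 79, 80, 77, 81, 79]
t=21: [44, 47, 46, 47, 45, 45, 46, 44]
t=22: [57, 54, 53, 54, 55, 57, 53, 57]
t=23: [23, 28, 29, 28, 25, 25, 29, 23]
t=24: [73, 80, 83, 80, 76, 77, 83, 73]
t=25: [34, 45, 50, 45, 37, 41, 50, 34]
t=26: [78, 61, 51, 61, 75, 66, 51, 78]
t=27: [28, 29, 22, 29, 27, 30, 22, 28]
t=28: [85, 78, 77, 78, 84, 79, 77, 85]
t=29: [55, 47, 41, 47, 54, 49, 41, 55]
t=30: [34, 49, 58, 49, 36, 47, 58, 34]
t=31: [74, 50, 33, 50, 72, 53, 33, 74]
t=32: [31, 54, 64, 54, 32, 52, 64, 31]
t=33: [72, 42, 16, 42, 71, 43, 16, 72]
t=34: [37, 44, 56, 44, 37, 44, 56, 37]
t=35: [73, 54, 42, 54, 73, 54, 42, 73]
t=36: [28, 41, 47, 41, 28, 41, 47, 28]
t=37: [78, 67, 60, 67, 78, 67, 60, 78]
t=38: [30, 21, 10, 21, 30, 21, 10, 30]
t=39: [80, 60, 47, 60, 80, 60, 47, 80]
t=40: [35, 38, 30, 38, 35, 38, 30, 35]
t=41: [83, 85, 83, 85, 83, 85, 83, 83]
t=42: [59, 58, 60, 58, 59, 58, 60, 59]
t=43: [16, 14, 15, 14, 16, 14, 15, 16]
t=44: [45, 45, 43, 45, 45, 45, 43, 45]
t=45: [57, 59, 59, 59, 57, 59, 59, 57]
t=46: [18, 17, 15, 17, 18, 17, 15, 18]
t=47: [52, 49, 48, 49, 52, 49, 48, 52]
t=48: [39, 42, 46, 42, 39, 42, 46, 39]
t=49: [71, 64, 60, 64, 71, 64, 60, 71]
t=50: [13, 11, 5, 11, 13, 11, 5, 13]
t=51: [36, 28, 24, 28, 36, 28, 24, 36]
t=52: [84, 79, 78, 79, 84, 79, 78, 84]
t=53: [54, 49, 43, 49, 54, 49, 43, 54]
t=54: [35, 46, 53, 46, 35, 46, 53, 35]
t=55: [75, 58, 44, 58, 75, 58, 44, 75]
t=56: [27, 37, 37, 37, 27, 37, 37, 27]
t=57: [81, 81, 81, 81, 81, 81, 81, 81]
t=58: [51, 51, 51, 51, 51, 51, 51, 51]
t=59: [39, 39, 39, 39, 39, 39, 39, 39]
t=60: [75, 75, 75, 75, 75, 75, 75, 75]
t=61: [33, 33, 33, 33, 33, 33, 33, 33]
t=62: [93, 93, 93, 93, 93, 93, 93, 93]
t=63: [87, 87, 87, 87, 87, 87, 87, 87]
t=64: [69, 69, 69, 69, 69, 69, 69, 69]
t=65: [15, 15, 15, 15, 15, 15, 15, 15]
t=66: [45, 45, 45, 45, 45, 45, 45, 45]
t=67: [57, 57, 57, 57, 57, 57, 57, 57]
t=68: [21, 21, 21, 21, 21, 21, 21, 21]
t=69: [63, 63, 63, 63, 63, 63, 63, 63]
t=70: [3, 3, 3, 3, 3, 3, 3, 3]
t=71: [9, 9, 9, 9, 9, 9, 9, 9]
t=72: [27, 27, 27, 27, 27, 27, 27, 27]
t=73: [81, 81, 81, 81, 81, 81, 81, 81]

Answer: 16
Key observation: The state at step 57, [81, 81, 81, 81, 81, 81, 81, 81], reappears at step 73 — and no state repeats earlier — so the cycle the system enters has period 16.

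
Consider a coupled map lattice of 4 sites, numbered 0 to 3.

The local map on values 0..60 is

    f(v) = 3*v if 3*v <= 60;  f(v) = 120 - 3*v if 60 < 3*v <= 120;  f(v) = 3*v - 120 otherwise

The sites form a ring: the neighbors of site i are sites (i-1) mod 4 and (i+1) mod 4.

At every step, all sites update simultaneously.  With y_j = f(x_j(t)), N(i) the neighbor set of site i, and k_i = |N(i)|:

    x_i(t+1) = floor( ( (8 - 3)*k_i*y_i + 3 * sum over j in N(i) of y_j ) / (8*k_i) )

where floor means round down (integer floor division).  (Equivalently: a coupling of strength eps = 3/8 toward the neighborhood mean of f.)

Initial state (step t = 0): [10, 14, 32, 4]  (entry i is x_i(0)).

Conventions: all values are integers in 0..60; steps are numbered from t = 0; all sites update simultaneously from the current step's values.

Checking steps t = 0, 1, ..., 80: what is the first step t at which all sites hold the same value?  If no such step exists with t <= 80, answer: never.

Answer: 10
Key observation: Synchronization is absorbing here: once all sites are equal they stay equal, and step 10 is the first all-equal step.

Derivation:
t=0: [10, 14, 32, 4]  (not all equal)
t=1: [28, 36, 25, 17]  (not all equal)
t=2: [34, 22, 39, 47]  (not all equal)
t=3: [25, 37, 15, 17]  (not all equal)
t=4: [39, 22, 39, 48]  (not all equal)
t=5: [16, 34, 16, 16]  (not all equal)
t=6: [42, 29, 42, 48]  (not all equal)
t=7: [14, 22, 14, 17]  (not all equal)
t=8: [45, 49, 45, 47]  (not all equal)
t=9: [18, 22, 18, 18]  (not all equal)
t=10: [54, 54, 54, 54]  (all equal)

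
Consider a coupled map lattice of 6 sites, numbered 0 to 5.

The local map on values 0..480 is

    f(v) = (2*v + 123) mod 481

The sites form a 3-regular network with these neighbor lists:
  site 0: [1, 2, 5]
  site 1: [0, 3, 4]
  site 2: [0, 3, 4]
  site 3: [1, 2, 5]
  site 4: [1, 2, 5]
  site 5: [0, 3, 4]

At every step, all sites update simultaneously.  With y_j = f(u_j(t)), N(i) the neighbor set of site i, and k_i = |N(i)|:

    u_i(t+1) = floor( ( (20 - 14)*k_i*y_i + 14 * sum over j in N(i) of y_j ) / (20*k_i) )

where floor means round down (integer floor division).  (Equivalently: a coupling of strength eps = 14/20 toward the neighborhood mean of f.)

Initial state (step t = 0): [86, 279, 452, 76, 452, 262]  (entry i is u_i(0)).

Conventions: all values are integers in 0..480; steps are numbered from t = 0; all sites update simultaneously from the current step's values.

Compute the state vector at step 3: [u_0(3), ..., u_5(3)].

Answer: [295, 309, 237, 293, 213, 305]

Derivation:
t=0: [86, 279, 452, 76, 452, 262]
t=1: [189, 208, 167, 183, 120, 197]
t=2: [134, 108, 228, 130, 237, 102]
t=3: [295, 309, 237, 293, 213, 305]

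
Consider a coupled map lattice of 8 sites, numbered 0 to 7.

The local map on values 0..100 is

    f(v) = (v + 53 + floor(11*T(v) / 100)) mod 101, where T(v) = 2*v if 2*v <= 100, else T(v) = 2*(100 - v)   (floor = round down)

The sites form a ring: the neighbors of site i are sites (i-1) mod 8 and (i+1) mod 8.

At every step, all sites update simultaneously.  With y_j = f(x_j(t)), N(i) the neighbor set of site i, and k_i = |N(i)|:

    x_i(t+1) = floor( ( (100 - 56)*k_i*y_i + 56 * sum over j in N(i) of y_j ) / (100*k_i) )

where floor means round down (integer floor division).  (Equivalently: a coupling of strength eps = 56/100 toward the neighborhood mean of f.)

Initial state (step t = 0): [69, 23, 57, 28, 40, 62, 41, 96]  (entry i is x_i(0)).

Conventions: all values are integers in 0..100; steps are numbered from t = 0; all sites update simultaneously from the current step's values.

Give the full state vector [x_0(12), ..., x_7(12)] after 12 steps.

Simulating step by step:
t=0: [69, 23, 57, 28, 40, 62, 41, 96]
t=1: [48, 48, 54, 43, 30, 10, 20, 29]
t=2: [31, 11, 10, 31, 58, 75, 76, 63]
t=3: [64, 72, 72, 63, 42, 28, 29, 44]
t=4: [19, 28, 28, 19, 32, 63, 64, 33]
t=5: [83, 83, 83, 83, 68, 42, 42, 68]
t=6: [34, 38, 38, 34, 23, 9, 9, 23]
t=7: [91, 97, 97, 91, 79, 68, 68, 79]
t=8: [42, 47, 47, 42, 35, 29, 29, 35]
t=9: [30, 7, 7, 30, 67, 89, 89, 67]
t=10: [63, 68, 68, 63, 48, 38, 38, 48]
t=11: [20, 25, 25, 20, 38, 74, 74, 38]
t=12: [84, 81, 81, 84, 73, 50, 50, 73]

Answer: [84, 81, 81, 84, 73, 50, 50, 73]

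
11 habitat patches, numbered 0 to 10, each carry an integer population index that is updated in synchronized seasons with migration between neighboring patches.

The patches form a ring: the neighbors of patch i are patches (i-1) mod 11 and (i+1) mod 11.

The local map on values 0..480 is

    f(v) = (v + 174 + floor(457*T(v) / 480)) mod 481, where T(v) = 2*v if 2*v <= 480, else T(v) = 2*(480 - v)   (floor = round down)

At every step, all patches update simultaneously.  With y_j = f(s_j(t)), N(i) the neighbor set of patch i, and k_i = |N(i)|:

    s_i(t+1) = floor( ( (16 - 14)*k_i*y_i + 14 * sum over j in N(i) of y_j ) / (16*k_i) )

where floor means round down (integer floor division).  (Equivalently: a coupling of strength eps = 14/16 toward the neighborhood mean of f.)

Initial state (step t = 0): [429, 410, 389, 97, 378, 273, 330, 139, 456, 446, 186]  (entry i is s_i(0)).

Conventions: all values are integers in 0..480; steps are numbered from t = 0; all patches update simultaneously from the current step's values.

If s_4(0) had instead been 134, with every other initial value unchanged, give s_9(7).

Answer: s_9(7) = 322
Key observation: This trace re-runs the system from the modified initial state.

Derivation:
t=0: [429, 410, 389, 97, 134, 273, 330, 139, 456, 446, 186]
t=1: [232, 236, 334, 204, 366, 215, 238, 231, 155, 212, 213]
t=2: [347, 340, 328, 289, 297, 328, 345, 275, 311, 237, 333]
t=3: [300, 301, 320, 326, 328, 315, 329, 316, 363, 323, 333]
t=4: [321, 327, 322, 313, 316, 311, 319, 296, 312, 294, 322]
t=5: [313, 314, 316, 318, 323, 320, 330, 323, 338, 322, 326]
t=6: [318, 322, 321, 317, 317, 311, 314, 305, 312, 307, 318]
t=7: [317, 317, 317, 318, 322, 321, 327, 324, 329, 322, 323]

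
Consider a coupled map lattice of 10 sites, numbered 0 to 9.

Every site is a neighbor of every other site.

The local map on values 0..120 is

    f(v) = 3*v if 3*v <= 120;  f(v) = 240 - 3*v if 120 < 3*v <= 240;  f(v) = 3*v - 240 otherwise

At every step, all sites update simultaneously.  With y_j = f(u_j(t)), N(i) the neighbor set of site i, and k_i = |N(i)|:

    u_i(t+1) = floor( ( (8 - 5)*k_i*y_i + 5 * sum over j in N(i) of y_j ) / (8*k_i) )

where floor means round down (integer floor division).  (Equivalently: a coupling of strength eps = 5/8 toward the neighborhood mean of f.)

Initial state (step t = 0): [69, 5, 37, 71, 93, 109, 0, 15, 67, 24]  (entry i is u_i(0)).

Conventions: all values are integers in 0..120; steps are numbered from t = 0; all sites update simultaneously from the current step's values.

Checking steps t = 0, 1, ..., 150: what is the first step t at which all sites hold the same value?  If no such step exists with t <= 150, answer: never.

Simulating step by step:
t=0: [69, 5, 37, 71, 93, 109, 0, 15, 67, 24]  (not all equal)
t=1: [42, 37, 66, 40, 44, 59, 32, 46, 44, 54]  (not all equal)
t=2: [100, 99, 78, 102, 98, 84, 94, 96, 98, 89]  (not all equal)
t=3: [47, 47, 31, 49, 46, 33, 42, 44, 46, 37]  (not all equal)
t=4: [101, 101, 99, 99, 102, 101, 105, 103, 102, 104]  (not all equal)
t=5: [64, 64, 62, 62, 65, 64, 68, 66, 65, 67]  (not all equal)
t=6: [46, 46, 48, 48, 45, 46, 42, 44, 45, 43]  (not all equal)
t=7: [103, 103, 101, 101, 104, 103, 107, 105, 104, 106]  (not all equal)
t=8: [70, 70, 68, 68, 71, 70, 74, 72, 71, 73]  (not all equal)
t=9: [28, 28, 30, 30, 27, 28, 24, 26, 27, 25]  (not all equal)
t=10: [82, 82, 84, 84, 81, 82, 78, 80, 81, 79]  (not all equal)
t=11: [5, 5, 7, 7, 4, 5, 5, 3, 4, 4]  (not all equal)
t=12: [14, 14, 16, 16, 13, 14, 14, 12, 13, 13]  (not all equal)
t=13: [41, 41, 43, 43, 40, 41, 41, 39, 40, 40]  (not all equal)
t=14: [116, 116, 114, 114, 117, 116, 116, 116, 117, 117]  (not all equal)
t=15: [107, 107, 105, 105, 108, 107, 107, 107, 108, 108]  (not all equal)
t=16: [80, 80, 78, 78, 81, 80, 80, 80, 81, 81]  (not all equal)
t=17: [1, 1, 3, 3, 2, 1, 1, 1, 2, 2]  (not all equal)
t=18: [4, 4, 6, 6, 5, 4, 4, 4, 5, 5]  (not all equal)
t=19: [13, 13, 15, 15, 14, 13, 13, 13, 14, 14]  (not all equal)
t=20: [40, 40, 42, 42, 41, 40, 40, 40, 41, 41]  (not all equal)
t=21: [118, 118, 116, 116, 117, 118, 118, 118, 117, 117]  (not all equal)
t=22: [112, 112, 110, 110, 111, 112, 112, 112, 111, 111]  (not all equal)
t=23: [94, 94, 92, 92, 93, 94, 94, 94, 93, 93]  (not all equal)
t=24: [40, 40, 38, 38, 39, 40, 40, 40, 39, 39]  (not all equal)
t=25: [118, 118, 116, 116, 117, 118, 118, 118, 117, 117]  (not all equal)

Answer: never
Key observation: The state at step 21 reappears at step 25 — the system is in a cycle of period 4 from step 21 on.  No step 0..25 is synchronized, and the cycle repeats forever, so no step up to 150 (or ever) has all sites equal.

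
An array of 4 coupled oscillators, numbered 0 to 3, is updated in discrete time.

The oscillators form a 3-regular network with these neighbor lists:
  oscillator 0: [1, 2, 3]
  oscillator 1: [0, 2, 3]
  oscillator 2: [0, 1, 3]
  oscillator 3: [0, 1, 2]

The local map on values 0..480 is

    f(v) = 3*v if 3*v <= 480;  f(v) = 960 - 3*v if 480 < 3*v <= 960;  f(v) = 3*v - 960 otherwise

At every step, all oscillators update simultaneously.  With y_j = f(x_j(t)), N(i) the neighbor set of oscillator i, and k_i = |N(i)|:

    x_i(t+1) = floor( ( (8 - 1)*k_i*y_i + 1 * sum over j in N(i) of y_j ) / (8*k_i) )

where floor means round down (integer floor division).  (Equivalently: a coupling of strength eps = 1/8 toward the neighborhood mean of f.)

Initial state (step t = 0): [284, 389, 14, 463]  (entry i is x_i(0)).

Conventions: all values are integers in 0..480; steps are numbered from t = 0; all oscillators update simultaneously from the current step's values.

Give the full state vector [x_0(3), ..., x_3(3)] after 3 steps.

Simulating step by step:
t=0: [284, 389, 14, 463]
t=1: [122, 205, 67, 390]
t=2: [351, 334, 214, 221]
t=3: [108, 66, 296, 278]

Answer: [108, 66, 296, 278]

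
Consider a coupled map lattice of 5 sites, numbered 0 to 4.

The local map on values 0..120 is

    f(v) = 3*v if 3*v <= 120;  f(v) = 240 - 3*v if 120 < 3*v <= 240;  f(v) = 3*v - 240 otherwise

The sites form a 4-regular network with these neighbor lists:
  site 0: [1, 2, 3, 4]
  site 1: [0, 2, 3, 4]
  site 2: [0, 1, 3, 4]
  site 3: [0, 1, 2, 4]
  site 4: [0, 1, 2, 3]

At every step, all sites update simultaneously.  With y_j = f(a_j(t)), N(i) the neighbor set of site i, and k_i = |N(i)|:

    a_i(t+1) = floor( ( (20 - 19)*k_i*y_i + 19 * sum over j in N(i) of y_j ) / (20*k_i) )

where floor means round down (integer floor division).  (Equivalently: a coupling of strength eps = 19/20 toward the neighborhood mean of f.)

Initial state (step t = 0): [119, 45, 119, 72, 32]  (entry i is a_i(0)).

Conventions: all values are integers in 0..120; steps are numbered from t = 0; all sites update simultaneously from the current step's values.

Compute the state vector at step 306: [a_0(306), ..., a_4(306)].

Answer: [48, 48, 48, 48, 48]
Key observation: The state at step 7, [96, 96, 96, 96, 96], reappears at step 9: the system is in a cycle of period 2 from step 7 on.  Therefore the state at step 306 equals the state at step 7 + ((306 - 7) mod 2) = 8, which is [48, 48, 48, 48, 48].

Derivation:
t=0: [119, 45, 119, 72, 32]
t=1: [87, 89, 87, 104, 91]
t=2: [37, 36, 37, 27, 35]
t=3: [101, 102, 101, 107, 102]
t=4: [68, 68, 68, 65, 68]
t=5: [38, 38, 38, 36, 38]
t=6: [112, 112, 112, 113, 112]
t=7: [96, 96, 96, 96, 96]
t=8: [48, 48, 48, 48, 48]
t=9: [96, 96, 96, 96, 96]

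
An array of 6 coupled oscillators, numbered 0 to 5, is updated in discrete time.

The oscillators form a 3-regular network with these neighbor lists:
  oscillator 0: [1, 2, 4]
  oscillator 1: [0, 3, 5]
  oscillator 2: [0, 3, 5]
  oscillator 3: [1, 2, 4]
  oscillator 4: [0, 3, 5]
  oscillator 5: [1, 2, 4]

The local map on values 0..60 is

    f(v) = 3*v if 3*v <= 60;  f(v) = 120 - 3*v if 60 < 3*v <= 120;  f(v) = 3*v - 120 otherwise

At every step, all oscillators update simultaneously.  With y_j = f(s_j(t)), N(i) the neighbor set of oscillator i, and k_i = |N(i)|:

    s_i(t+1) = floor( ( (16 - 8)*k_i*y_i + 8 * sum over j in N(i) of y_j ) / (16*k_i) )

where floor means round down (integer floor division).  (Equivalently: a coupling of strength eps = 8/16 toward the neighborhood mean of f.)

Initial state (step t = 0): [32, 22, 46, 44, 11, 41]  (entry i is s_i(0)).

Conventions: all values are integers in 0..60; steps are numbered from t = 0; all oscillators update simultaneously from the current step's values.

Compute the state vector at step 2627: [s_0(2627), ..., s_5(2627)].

Simulating step by step:
t=0: [32, 22, 46, 44, 11, 41]
t=1: [29, 33, 15, 23, 23, 19]
t=2: [36, 34, 46, 45, 49, 48]
t=3: [16, 17, 17, 18, 22, 22]
t=4: [50, 51, 51, 53, 53, 53]
t=5: [32, 34, 34, 37, 37, 37]
t=6: [19, 16, 16, 12, 11, 12]
t=7: [50, 45, 45, 39, 38, 39]
t=8: [21, 13, 13, 7, 9, 7]
t=9: [46, 36, 36, 28, 30, 28]
t=10: [18, 21, 21, 27, 30, 27]
t=11: [51, 50, 50, 43, 37, 43]
t=12: [28, 23, 23, 16, 13, 16]
t=13: [41, 47, 47, 47, 41, 47]
t=14: [9, 18, 18, 18, 9, 18]
t=15: [36, 49, 49, 49, 36, 49]
t=16: [17, 24, 24, 24, 17, 24]
t=17: [50, 48, 48, 48, 50, 48]
t=18: [28, 25, 25, 25, 28, 25]
t=19: [39, 43, 43, 43, 39, 43]
t=20: [5, 8, 8, 8, 5, 8]
t=21: [18, 22, 22, 22, 18, 22]
t=22: [54, 54, 54, 54, 54, 54]
t=23: [42, 42, 42, 42, 42, 42]
t=24: [6, 6, 6, 6, 6, 6]
t=25: [18, 18, 18, 18, 18, 18]
t=26: [54, 54, 54, 54, 54, 54]

Answer: [42, 42, 42, 42, 42, 42]
Key observation: The state at step 22, [54, 54, 54, 54, 54, 54], reappears at step 26: the system is in a cycle of period 4 from step 22 on.  Therefore the state at step 2627 equals the state at step 22 + ((2627 - 22) mod 4) = 23, which is [42, 42, 42, 42, 42, 42].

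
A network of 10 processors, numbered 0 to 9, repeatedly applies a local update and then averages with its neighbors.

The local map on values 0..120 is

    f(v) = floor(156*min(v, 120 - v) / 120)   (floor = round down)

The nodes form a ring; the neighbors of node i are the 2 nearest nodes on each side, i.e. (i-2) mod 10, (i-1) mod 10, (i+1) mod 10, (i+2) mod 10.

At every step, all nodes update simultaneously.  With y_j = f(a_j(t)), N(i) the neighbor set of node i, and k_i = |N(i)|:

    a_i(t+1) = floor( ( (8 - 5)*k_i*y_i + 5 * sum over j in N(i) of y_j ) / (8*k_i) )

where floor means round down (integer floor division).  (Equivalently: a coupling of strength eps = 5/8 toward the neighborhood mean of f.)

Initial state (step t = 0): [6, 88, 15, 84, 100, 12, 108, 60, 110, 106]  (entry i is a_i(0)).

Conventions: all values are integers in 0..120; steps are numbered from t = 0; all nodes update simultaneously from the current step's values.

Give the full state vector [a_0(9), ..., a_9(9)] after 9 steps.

Simulating step by step:
t=0: [6, 88, 15, 84, 100, 12, 108, 60, 110, 106]
t=1: [16, 29, 25, 33, 24, 31, 26, 38, 23, 28]
t=2: [28, 34, 32, 37, 34, 39, 35, 39, 32, 34]
t=3: [40, 42, 42, 45, 45, 47, 45, 46, 42, 43]
t=4: [53, 54, 54, 57, 57, 59, 58, 57, 55, 54]
t=5: [69, 70, 70, 73, 73, 74, 74, 73, 71, 70]
t=6: [65, 64, 63, 61, 61, 59, 60, 61, 62, 64]
t=7: [72, 72, 73, 75, 76, 76, 76, 75, 74, 72]
t=8: [61, 61, 60, 58, 57, 57, 57, 58, 59, 60]
t=9: [76, 76, 76, 75, 74, 74, 74, 75, 75, 76]

Answer: [76, 76, 76, 75, 74, 74, 74, 75, 75, 76]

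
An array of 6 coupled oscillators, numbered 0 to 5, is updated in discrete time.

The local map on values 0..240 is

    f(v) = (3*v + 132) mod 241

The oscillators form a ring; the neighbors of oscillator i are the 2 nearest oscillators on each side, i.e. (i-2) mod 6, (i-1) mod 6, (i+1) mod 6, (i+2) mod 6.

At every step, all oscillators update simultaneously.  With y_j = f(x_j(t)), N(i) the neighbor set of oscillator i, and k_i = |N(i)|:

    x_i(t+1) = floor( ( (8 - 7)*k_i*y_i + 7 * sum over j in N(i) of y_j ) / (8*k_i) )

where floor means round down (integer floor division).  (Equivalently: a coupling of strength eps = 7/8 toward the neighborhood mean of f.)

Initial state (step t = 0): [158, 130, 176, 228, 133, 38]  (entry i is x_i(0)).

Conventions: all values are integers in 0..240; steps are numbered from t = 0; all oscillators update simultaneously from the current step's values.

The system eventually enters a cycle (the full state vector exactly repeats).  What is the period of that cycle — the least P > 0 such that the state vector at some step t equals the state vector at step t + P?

Simulating step by step:
t=0: [158, 130, 176, 228, 133, 38]
t=1: [75, 92, 89, 71, 93, 67]
t=2: [142, 123, 141, 141, 124, 133]
t=3: [45, 61, 50, 44, 62, 47]
t=4: [52, 35, 48, 51, 36, 47]
t=5: [124, 64, 128, 124, 64, 128]
t=6: [53, 34, 50, 53, 34, 50]
t=7: [126, 69, 129, 126, 69, 129]
t=8: [62, 40, 59, 62, 40, 59]
t=9: [44, 64, 47, 44, 64, 47]
t=10: [53, 34, 50, 53, 34, 50]

Answer: 4
Key observation: The state at step 6, [53, 34, 50, 53, 34, 50], reappears at step 10 — and no state repeats earlier — so the cycle the system enters has period 4.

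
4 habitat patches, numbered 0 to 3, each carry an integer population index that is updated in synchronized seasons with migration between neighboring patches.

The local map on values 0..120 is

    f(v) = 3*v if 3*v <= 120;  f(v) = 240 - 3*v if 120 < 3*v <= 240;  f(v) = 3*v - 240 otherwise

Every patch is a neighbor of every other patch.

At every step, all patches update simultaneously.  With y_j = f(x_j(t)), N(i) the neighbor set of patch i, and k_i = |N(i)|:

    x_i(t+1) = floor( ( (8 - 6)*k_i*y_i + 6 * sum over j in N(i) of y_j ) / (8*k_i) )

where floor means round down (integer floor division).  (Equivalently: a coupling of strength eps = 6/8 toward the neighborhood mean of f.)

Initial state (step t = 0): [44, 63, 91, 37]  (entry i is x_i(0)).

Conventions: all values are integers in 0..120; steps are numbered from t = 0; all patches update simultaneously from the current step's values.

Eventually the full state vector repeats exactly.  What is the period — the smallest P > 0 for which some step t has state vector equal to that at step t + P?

Simulating step by step:
t=0: [44, 63, 91, 37]
t=1: [75, 75, 75, 75]
t=2: [15, 15, 15, 15]
t=3: [45, 45, 45, 45]
t=4: [105, 105, 105, 105]
t=5: [75, 75, 75, 75]

Answer: 4
Key observation: The state at step 1, [75, 75, 75, 75], reappears at step 5 — and no state repeats earlier — so the cycle the system enters has period 4.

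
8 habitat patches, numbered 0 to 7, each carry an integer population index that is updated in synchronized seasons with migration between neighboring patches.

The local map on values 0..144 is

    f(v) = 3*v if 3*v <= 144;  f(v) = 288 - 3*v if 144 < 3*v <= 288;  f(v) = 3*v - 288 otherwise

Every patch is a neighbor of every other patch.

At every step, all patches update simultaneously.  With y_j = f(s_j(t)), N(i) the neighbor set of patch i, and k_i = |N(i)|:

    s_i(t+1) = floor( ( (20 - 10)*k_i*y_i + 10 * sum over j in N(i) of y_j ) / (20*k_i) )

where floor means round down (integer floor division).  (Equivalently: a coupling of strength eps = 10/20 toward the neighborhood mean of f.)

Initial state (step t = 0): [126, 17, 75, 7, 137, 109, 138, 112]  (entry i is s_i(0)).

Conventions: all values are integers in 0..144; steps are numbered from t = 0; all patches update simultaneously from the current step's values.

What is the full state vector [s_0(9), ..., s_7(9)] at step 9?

Answer: [33, 54, 28, 37, 39, 54, 41, 54]

Derivation:
t=0: [126, 17, 75, 7, 137, 109, 138, 112]
t=1: [78, 61, 67, 49, 92, 56, 94, 60]
t=2: [68, 90, 82, 105, 50, 96, 47, 91]
t=3: [69, 40, 51, 44, 92, 33, 93, 39]
t=4: [85, 101, 108, 106, 55, 92, 54, 100]
t=5: [41, 34, 43, 40, 80, 32, 81, 32]
t=6: [106, 97, 109, 105, 74, 95, 73, 95]
t=7: [30, 18, 33, 28, 45, 18, 46, 18]
t=8: [89, 73, 93, 86, 108, 73, 109, 73]
t=9: [33, 54, 28, 37, 39, 54, 41, 54]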